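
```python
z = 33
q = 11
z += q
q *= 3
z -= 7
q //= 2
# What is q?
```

Trace (tracking q):
z = 33  # -> z = 33
q = 11  # -> q = 11
z += q  # -> z = 44
q *= 3  # -> q = 33
z -= 7  # -> z = 37
q //= 2  # -> q = 16

Answer: 16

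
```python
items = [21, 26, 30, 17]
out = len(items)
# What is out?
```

Trace (tracking out):
items = [21, 26, 30, 17]  # -> items = [21, 26, 30, 17]
out = len(items)  # -> out = 4

Answer: 4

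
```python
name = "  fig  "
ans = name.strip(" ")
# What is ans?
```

Answer: 'fig'

Derivation:
Trace (tracking ans):
name = '  fig  '  # -> name = '  fig  '
ans = name.strip(' ')  # -> ans = 'fig'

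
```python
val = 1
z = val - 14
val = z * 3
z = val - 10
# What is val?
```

Trace (tracking val):
val = 1  # -> val = 1
z = val - 14  # -> z = -13
val = z * 3  # -> val = -39
z = val - 10  # -> z = -49

Answer: -39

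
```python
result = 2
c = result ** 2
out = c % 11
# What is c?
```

Answer: 4

Derivation:
Trace (tracking c):
result = 2  # -> result = 2
c = result ** 2  # -> c = 4
out = c % 11  # -> out = 4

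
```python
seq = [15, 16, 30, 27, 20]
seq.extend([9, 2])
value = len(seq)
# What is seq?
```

Answer: [15, 16, 30, 27, 20, 9, 2]

Derivation:
Trace (tracking seq):
seq = [15, 16, 30, 27, 20]  # -> seq = [15, 16, 30, 27, 20]
seq.extend([9, 2])  # -> seq = [15, 16, 30, 27, 20, 9, 2]
value = len(seq)  # -> value = 7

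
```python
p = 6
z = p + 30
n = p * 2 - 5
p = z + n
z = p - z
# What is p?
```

Answer: 43

Derivation:
Trace (tracking p):
p = 6  # -> p = 6
z = p + 30  # -> z = 36
n = p * 2 - 5  # -> n = 7
p = z + n  # -> p = 43
z = p - z  # -> z = 7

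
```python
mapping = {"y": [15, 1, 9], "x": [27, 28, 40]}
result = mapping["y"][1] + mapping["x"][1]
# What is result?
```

Answer: 29

Derivation:
Trace (tracking result):
mapping = {'y': [15, 1, 9], 'x': [27, 28, 40]}  # -> mapping = {'y': [15, 1, 9], 'x': [27, 28, 40]}
result = mapping['y'][1] + mapping['x'][1]  # -> result = 29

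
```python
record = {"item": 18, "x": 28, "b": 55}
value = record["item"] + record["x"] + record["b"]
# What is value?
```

Answer: 101

Derivation:
Trace (tracking value):
record = {'item': 18, 'x': 28, 'b': 55}  # -> record = {'item': 18, 'x': 28, 'b': 55}
value = record['item'] + record['x'] + record['b']  # -> value = 101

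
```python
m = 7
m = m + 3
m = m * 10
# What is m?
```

Trace (tracking m):
m = 7  # -> m = 7
m = m + 3  # -> m = 10
m = m * 10  # -> m = 100

Answer: 100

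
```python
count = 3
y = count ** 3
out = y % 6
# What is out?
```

Trace (tracking out):
count = 3  # -> count = 3
y = count ** 3  # -> y = 27
out = y % 6  # -> out = 3

Answer: 3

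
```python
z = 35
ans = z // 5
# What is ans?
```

Trace (tracking ans):
z = 35  # -> z = 35
ans = z // 5  # -> ans = 7

Answer: 7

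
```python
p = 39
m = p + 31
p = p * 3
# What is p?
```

Answer: 117

Derivation:
Trace (tracking p):
p = 39  # -> p = 39
m = p + 31  # -> m = 70
p = p * 3  # -> p = 117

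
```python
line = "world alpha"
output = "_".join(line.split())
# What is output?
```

Trace (tracking output):
line = 'world alpha'  # -> line = 'world alpha'
output = '_'.join(line.split())  # -> output = 'world_alpha'

Answer: 'world_alpha'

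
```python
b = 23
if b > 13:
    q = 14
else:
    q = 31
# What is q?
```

Answer: 14

Derivation:
Trace (tracking q):
b = 23  # -> b = 23
if b > 13:  # condition is True
    q = 14  # -> q = 14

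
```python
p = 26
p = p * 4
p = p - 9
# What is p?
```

Trace (tracking p):
p = 26  # -> p = 26
p = p * 4  # -> p = 104
p = p - 9  # -> p = 95

Answer: 95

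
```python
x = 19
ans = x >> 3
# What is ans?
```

Trace (tracking ans):
x = 19  # -> x = 19
ans = x >> 3  # -> ans = 2

Answer: 2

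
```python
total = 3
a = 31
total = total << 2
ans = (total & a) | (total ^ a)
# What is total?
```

Trace (tracking total):
total = 3  # -> total = 3
a = 31  # -> a = 31
total = total << 2  # -> total = 12
ans = total & a | total ^ a  # -> ans = 31

Answer: 12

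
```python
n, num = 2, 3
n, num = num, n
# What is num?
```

Trace (tracking num):
n, num = (2, 3)  # -> n = 2, num = 3
n, num = (num, n)  # -> n = 3, num = 2

Answer: 2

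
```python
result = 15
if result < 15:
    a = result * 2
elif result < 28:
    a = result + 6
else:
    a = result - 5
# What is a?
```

Answer: 21

Derivation:
Trace (tracking a):
result = 15  # -> result = 15
if result < 15:  # condition is False
elif result < 28:  # condition is True
    a = result + 6  # -> a = 21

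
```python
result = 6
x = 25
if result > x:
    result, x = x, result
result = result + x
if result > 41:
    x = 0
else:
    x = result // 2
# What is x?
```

Answer: 15

Derivation:
Trace (tracking x):
result = 6  # -> result = 6
x = 25  # -> x = 25
if result > x:  # condition is False
result = result + x  # -> result = 31
if result > 41:  # condition is False
else:
    x = result // 2  # -> x = 15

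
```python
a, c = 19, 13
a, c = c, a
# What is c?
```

Trace (tracking c):
a, c = (19, 13)  # -> a = 19, c = 13
a, c = (c, a)  # -> a = 13, c = 19

Answer: 19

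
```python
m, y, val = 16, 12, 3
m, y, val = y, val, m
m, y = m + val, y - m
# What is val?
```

Answer: 16

Derivation:
Trace (tracking val):
m, y, val = (16, 12, 3)  # -> m = 16, y = 12, val = 3
m, y, val = (y, val, m)  # -> m = 12, y = 3, val = 16
m, y = (m + val, y - m)  # -> m = 28, y = -9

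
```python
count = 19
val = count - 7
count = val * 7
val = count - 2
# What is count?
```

Answer: 84

Derivation:
Trace (tracking count):
count = 19  # -> count = 19
val = count - 7  # -> val = 12
count = val * 7  # -> count = 84
val = count - 2  # -> val = 82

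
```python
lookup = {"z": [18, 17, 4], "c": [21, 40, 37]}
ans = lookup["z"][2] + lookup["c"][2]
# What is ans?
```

Answer: 41

Derivation:
Trace (tracking ans):
lookup = {'z': [18, 17, 4], 'c': [21, 40, 37]}  # -> lookup = {'z': [18, 17, 4], 'c': [21, 40, 37]}
ans = lookup['z'][2] + lookup['c'][2]  # -> ans = 41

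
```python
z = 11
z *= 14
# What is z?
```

Answer: 154

Derivation:
Trace (tracking z):
z = 11  # -> z = 11
z *= 14  # -> z = 154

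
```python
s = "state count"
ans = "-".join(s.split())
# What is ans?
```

Trace (tracking ans):
s = 'state count'  # -> s = 'state count'
ans = '-'.join(s.split())  # -> ans = 'state-count'

Answer: 'state-count'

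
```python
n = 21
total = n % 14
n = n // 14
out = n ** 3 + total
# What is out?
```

Trace (tracking out):
n = 21  # -> n = 21
total = n % 14  # -> total = 7
n = n // 14  # -> n = 1
out = n ** 3 + total  # -> out = 8

Answer: 8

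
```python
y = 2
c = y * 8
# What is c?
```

Answer: 16

Derivation:
Trace (tracking c):
y = 2  # -> y = 2
c = y * 8  # -> c = 16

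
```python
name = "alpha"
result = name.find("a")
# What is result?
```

Answer: 0

Derivation:
Trace (tracking result):
name = 'alpha'  # -> name = 'alpha'
result = name.find('a')  # -> result = 0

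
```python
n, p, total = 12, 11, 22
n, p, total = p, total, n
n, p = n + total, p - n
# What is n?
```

Trace (tracking n):
n, p, total = (12, 11, 22)  # -> n = 12, p = 11, total = 22
n, p, total = (p, total, n)  # -> n = 11, p = 22, total = 12
n, p = (n + total, p - n)  # -> n = 23, p = 11

Answer: 23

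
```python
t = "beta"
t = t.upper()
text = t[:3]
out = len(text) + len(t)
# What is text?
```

Trace (tracking text):
t = 'beta'  # -> t = 'beta'
t = t.upper()  # -> t = 'BETA'
text = t[:3]  # -> text = 'BET'
out = len(text) + len(t)  # -> out = 7

Answer: 'BET'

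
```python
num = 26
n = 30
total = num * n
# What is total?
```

Trace (tracking total):
num = 26  # -> num = 26
n = 30  # -> n = 30
total = num * n  # -> total = 780

Answer: 780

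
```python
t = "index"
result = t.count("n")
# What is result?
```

Answer: 1

Derivation:
Trace (tracking result):
t = 'index'  # -> t = 'index'
result = t.count('n')  # -> result = 1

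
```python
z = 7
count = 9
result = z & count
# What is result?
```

Answer: 1

Derivation:
Trace (tracking result):
z = 7  # -> z = 7
count = 9  # -> count = 9
result = z & count  # -> result = 1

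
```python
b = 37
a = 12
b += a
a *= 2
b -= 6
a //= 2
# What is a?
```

Trace (tracking a):
b = 37  # -> b = 37
a = 12  # -> a = 12
b += a  # -> b = 49
a *= 2  # -> a = 24
b -= 6  # -> b = 43
a //= 2  # -> a = 12

Answer: 12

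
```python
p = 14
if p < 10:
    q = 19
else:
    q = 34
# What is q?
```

Answer: 34

Derivation:
Trace (tracking q):
p = 14  # -> p = 14
if p < 10:  # condition is False
else:
    q = 34  # -> q = 34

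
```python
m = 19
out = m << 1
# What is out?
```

Answer: 38

Derivation:
Trace (tracking out):
m = 19  # -> m = 19
out = m << 1  # -> out = 38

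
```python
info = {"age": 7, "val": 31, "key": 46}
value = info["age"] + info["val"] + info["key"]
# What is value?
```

Trace (tracking value):
info = {'age': 7, 'val': 31, 'key': 46}  # -> info = {'age': 7, 'val': 31, 'key': 46}
value = info['age'] + info['val'] + info['key']  # -> value = 84

Answer: 84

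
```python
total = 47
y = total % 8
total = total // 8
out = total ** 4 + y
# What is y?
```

Trace (tracking y):
total = 47  # -> total = 47
y = total % 8  # -> y = 7
total = total // 8  # -> total = 5
out = total ** 4 + y  # -> out = 632

Answer: 7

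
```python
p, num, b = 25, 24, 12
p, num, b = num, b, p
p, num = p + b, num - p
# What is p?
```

Trace (tracking p):
p, num, b = (25, 24, 12)  # -> p = 25, num = 24, b = 12
p, num, b = (num, b, p)  # -> p = 24, num = 12, b = 25
p, num = (p + b, num - p)  # -> p = 49, num = -12

Answer: 49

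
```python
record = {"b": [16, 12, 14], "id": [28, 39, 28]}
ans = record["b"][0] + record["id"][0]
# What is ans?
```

Trace (tracking ans):
record = {'b': [16, 12, 14], 'id': [28, 39, 28]}  # -> record = {'b': [16, 12, 14], 'id': [28, 39, 28]}
ans = record['b'][0] + record['id'][0]  # -> ans = 44

Answer: 44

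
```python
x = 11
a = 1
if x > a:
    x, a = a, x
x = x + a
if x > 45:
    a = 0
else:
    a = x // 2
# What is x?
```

Trace (tracking x):
x = 11  # -> x = 11
a = 1  # -> a = 1
if x > a:  # condition is True
    x, a = (a, x)  # -> x = 1, a = 11
x = x + a  # -> x = 12
if x > 45:  # condition is False
else:
    a = x // 2  # -> a = 6

Answer: 12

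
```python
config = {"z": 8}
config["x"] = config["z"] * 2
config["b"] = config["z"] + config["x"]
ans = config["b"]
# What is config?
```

Answer: {'z': 8, 'x': 16, 'b': 24}

Derivation:
Trace (tracking config):
config = {'z': 8}  # -> config = {'z': 8}
config['x'] = config['z'] * 2  # -> config = {'z': 8, 'x': 16}
config['b'] = config['z'] + config['x']  # -> config = {'z': 8, 'x': 16, 'b': 24}
ans = config['b']  # -> ans = 24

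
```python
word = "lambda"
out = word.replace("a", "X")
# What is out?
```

Answer: 'lXmbdX'

Derivation:
Trace (tracking out):
word = 'lambda'  # -> word = 'lambda'
out = word.replace('a', 'X')  # -> out = 'lXmbdX'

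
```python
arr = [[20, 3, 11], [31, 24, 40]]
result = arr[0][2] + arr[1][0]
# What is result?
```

Answer: 42

Derivation:
Trace (tracking result):
arr = [[20, 3, 11], [31, 24, 40]]  # -> arr = [[20, 3, 11], [31, 24, 40]]
result = arr[0][2] + arr[1][0]  # -> result = 42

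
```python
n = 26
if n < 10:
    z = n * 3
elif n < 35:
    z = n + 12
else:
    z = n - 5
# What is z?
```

Answer: 38

Derivation:
Trace (tracking z):
n = 26  # -> n = 26
if n < 10:  # condition is False
elif n < 35:  # condition is True
    z = n + 12  # -> z = 38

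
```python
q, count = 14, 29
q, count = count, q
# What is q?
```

Trace (tracking q):
q, count = (14, 29)  # -> q = 14, count = 29
q, count = (count, q)  # -> q = 29, count = 14

Answer: 29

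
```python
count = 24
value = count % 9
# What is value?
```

Answer: 6

Derivation:
Trace (tracking value):
count = 24  # -> count = 24
value = count % 9  # -> value = 6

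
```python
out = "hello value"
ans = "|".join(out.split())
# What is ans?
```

Trace (tracking ans):
out = 'hello value'  # -> out = 'hello value'
ans = '|'.join(out.split())  # -> ans = 'hello|value'

Answer: 'hello|value'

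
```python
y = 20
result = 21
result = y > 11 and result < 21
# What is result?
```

Answer: False

Derivation:
Trace (tracking result):
y = 20  # -> y = 20
result = 21  # -> result = 21
result = y > 11 and result < 21  # -> result = False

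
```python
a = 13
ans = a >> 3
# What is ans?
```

Trace (tracking ans):
a = 13  # -> a = 13
ans = a >> 3  # -> ans = 1

Answer: 1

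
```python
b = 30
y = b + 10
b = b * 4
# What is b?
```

Trace (tracking b):
b = 30  # -> b = 30
y = b + 10  # -> y = 40
b = b * 4  # -> b = 120

Answer: 120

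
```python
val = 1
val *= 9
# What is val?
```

Answer: 9

Derivation:
Trace (tracking val):
val = 1  # -> val = 1
val *= 9  # -> val = 9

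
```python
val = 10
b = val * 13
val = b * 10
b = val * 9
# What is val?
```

Trace (tracking val):
val = 10  # -> val = 10
b = val * 13  # -> b = 130
val = b * 10  # -> val = 1300
b = val * 9  # -> b = 11700

Answer: 1300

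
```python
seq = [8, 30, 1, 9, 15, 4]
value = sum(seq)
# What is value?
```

Answer: 67

Derivation:
Trace (tracking value):
seq = [8, 30, 1, 9, 15, 4]  # -> seq = [8, 30, 1, 9, 15, 4]
value = sum(seq)  # -> value = 67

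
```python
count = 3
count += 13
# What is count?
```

Answer: 16

Derivation:
Trace (tracking count):
count = 3  # -> count = 3
count += 13  # -> count = 16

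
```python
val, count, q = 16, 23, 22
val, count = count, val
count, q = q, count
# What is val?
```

Trace (tracking val):
val, count, q = (16, 23, 22)  # -> val = 16, count = 23, q = 22
val, count = (count, val)  # -> val = 23, count = 16
count, q = (q, count)  # -> count = 22, q = 16

Answer: 23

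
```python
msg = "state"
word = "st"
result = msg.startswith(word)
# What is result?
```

Answer: True

Derivation:
Trace (tracking result):
msg = 'state'  # -> msg = 'state'
word = 'st'  # -> word = 'st'
result = msg.startswith(word)  # -> result = True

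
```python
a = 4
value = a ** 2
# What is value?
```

Trace (tracking value):
a = 4  # -> a = 4
value = a ** 2  # -> value = 16

Answer: 16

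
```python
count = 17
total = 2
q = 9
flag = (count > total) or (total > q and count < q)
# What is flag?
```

Answer: True

Derivation:
Trace (tracking flag):
count = 17  # -> count = 17
total = 2  # -> total = 2
q = 9  # -> q = 9
flag = count > total or (total > q and count < q)  # -> flag = True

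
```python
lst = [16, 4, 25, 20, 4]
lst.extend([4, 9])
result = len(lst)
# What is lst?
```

Answer: [16, 4, 25, 20, 4, 4, 9]

Derivation:
Trace (tracking lst):
lst = [16, 4, 25, 20, 4]  # -> lst = [16, 4, 25, 20, 4]
lst.extend([4, 9])  # -> lst = [16, 4, 25, 20, 4, 4, 9]
result = len(lst)  # -> result = 7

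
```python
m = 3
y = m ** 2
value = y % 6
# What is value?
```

Trace (tracking value):
m = 3  # -> m = 3
y = m ** 2  # -> y = 9
value = y % 6  # -> value = 3

Answer: 3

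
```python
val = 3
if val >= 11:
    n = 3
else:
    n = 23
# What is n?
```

Trace (tracking n):
val = 3  # -> val = 3
if val >= 11:  # condition is False
else:
    n = 23  # -> n = 23

Answer: 23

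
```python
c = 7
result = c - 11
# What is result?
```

Answer: -4

Derivation:
Trace (tracking result):
c = 7  # -> c = 7
result = c - 11  # -> result = -4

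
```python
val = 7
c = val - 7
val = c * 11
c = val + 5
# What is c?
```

Answer: 5

Derivation:
Trace (tracking c):
val = 7  # -> val = 7
c = val - 7  # -> c = 0
val = c * 11  # -> val = 0
c = val + 5  # -> c = 5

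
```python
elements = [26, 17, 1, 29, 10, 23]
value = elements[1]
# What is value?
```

Answer: 17

Derivation:
Trace (tracking value):
elements = [26, 17, 1, 29, 10, 23]  # -> elements = [26, 17, 1, 29, 10, 23]
value = elements[1]  # -> value = 17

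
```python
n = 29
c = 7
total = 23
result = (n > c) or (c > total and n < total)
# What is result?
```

Trace (tracking result):
n = 29  # -> n = 29
c = 7  # -> c = 7
total = 23  # -> total = 23
result = n > c or (c > total and n < total)  # -> result = True

Answer: True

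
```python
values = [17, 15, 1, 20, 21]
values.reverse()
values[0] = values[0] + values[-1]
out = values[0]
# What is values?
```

Answer: [38, 20, 1, 15, 17]

Derivation:
Trace (tracking values):
values = [17, 15, 1, 20, 21]  # -> values = [17, 15, 1, 20, 21]
values.reverse()  # -> values = [21, 20, 1, 15, 17]
values[0] = values[0] + values[-1]  # -> values = [38, 20, 1, 15, 17]
out = values[0]  # -> out = 38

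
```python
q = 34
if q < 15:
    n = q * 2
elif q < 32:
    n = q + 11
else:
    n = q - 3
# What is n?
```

Trace (tracking n):
q = 34  # -> q = 34
if q < 15:  # condition is False
elif q < 32:  # condition is False
else:
    n = q - 3  # -> n = 31

Answer: 31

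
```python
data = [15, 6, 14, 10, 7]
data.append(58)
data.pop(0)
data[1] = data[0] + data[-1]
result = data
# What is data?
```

Answer: [6, 64, 10, 7, 58]

Derivation:
Trace (tracking data):
data = [15, 6, 14, 10, 7]  # -> data = [15, 6, 14, 10, 7]
data.append(58)  # -> data = [15, 6, 14, 10, 7, 58]
data.pop(0)  # -> data = [6, 14, 10, 7, 58]
data[1] = data[0] + data[-1]  # -> data = [6, 64, 10, 7, 58]
result = data  # -> result = [6, 64, 10, 7, 58]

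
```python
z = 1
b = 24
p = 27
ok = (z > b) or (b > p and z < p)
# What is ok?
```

Trace (tracking ok):
z = 1  # -> z = 1
b = 24  # -> b = 24
p = 27  # -> p = 27
ok = z > b or (b > p and z < p)  # -> ok = False

Answer: False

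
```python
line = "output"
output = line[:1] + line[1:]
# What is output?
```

Answer: 'output'

Derivation:
Trace (tracking output):
line = 'output'  # -> line = 'output'
output = line[:1] + line[1:]  # -> output = 'output'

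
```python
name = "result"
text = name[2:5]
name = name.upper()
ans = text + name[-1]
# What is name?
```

Answer: 'RESULT'

Derivation:
Trace (tracking name):
name = 'result'  # -> name = 'result'
text = name[2:5]  # -> text = 'sul'
name = name.upper()  # -> name = 'RESULT'
ans = text + name[-1]  # -> ans = 'sulT'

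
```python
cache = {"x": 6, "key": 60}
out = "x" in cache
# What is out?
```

Trace (tracking out):
cache = {'x': 6, 'key': 60}  # -> cache = {'x': 6, 'key': 60}
out = 'x' in cache  # -> out = True

Answer: True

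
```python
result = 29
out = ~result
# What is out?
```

Trace (tracking out):
result = 29  # -> result = 29
out = ~result  # -> out = -30

Answer: -30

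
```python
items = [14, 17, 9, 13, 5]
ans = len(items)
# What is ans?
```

Trace (tracking ans):
items = [14, 17, 9, 13, 5]  # -> items = [14, 17, 9, 13, 5]
ans = len(items)  # -> ans = 5

Answer: 5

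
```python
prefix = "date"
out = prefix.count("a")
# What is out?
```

Trace (tracking out):
prefix = 'date'  # -> prefix = 'date'
out = prefix.count('a')  # -> out = 1

Answer: 1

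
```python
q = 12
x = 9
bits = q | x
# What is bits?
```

Answer: 13

Derivation:
Trace (tracking bits):
q = 12  # -> q = 12
x = 9  # -> x = 9
bits = q | x  # -> bits = 13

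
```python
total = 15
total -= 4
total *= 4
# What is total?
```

Answer: 44

Derivation:
Trace (tracking total):
total = 15  # -> total = 15
total -= 4  # -> total = 11
total *= 4  # -> total = 44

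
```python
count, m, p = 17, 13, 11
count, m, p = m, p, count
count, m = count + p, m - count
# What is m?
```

Answer: -2

Derivation:
Trace (tracking m):
count, m, p = (17, 13, 11)  # -> count = 17, m = 13, p = 11
count, m, p = (m, p, count)  # -> count = 13, m = 11, p = 17
count, m = (count + p, m - count)  # -> count = 30, m = -2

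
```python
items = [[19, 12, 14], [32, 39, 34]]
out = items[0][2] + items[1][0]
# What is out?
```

Answer: 46

Derivation:
Trace (tracking out):
items = [[19, 12, 14], [32, 39, 34]]  # -> items = [[19, 12, 14], [32, 39, 34]]
out = items[0][2] + items[1][0]  # -> out = 46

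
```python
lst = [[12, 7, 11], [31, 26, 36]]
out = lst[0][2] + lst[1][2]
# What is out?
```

Answer: 47

Derivation:
Trace (tracking out):
lst = [[12, 7, 11], [31, 26, 36]]  # -> lst = [[12, 7, 11], [31, 26, 36]]
out = lst[0][2] + lst[1][2]  # -> out = 47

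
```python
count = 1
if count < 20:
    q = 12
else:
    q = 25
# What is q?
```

Trace (tracking q):
count = 1  # -> count = 1
if count < 20:  # condition is True
    q = 12  # -> q = 12

Answer: 12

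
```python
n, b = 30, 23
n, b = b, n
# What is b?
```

Answer: 30

Derivation:
Trace (tracking b):
n, b = (30, 23)  # -> n = 30, b = 23
n, b = (b, n)  # -> n = 23, b = 30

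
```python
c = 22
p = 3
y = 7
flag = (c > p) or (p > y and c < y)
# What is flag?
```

Trace (tracking flag):
c = 22  # -> c = 22
p = 3  # -> p = 3
y = 7  # -> y = 7
flag = c > p or (p > y and c < y)  # -> flag = True

Answer: True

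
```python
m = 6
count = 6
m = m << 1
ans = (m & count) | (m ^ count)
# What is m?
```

Trace (tracking m):
m = 6  # -> m = 6
count = 6  # -> count = 6
m = m << 1  # -> m = 12
ans = m & count | m ^ count  # -> ans = 14

Answer: 12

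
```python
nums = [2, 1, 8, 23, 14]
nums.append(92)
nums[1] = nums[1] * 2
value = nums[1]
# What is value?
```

Trace (tracking value):
nums = [2, 1, 8, 23, 14]  # -> nums = [2, 1, 8, 23, 14]
nums.append(92)  # -> nums = [2, 1, 8, 23, 14, 92]
nums[1] = nums[1] * 2  # -> nums = [2, 2, 8, 23, 14, 92]
value = nums[1]  # -> value = 2

Answer: 2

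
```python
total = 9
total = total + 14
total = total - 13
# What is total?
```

Answer: 10

Derivation:
Trace (tracking total):
total = 9  # -> total = 9
total = total + 14  # -> total = 23
total = total - 13  # -> total = 10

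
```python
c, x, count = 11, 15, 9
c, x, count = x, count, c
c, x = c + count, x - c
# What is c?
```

Trace (tracking c):
c, x, count = (11, 15, 9)  # -> c = 11, x = 15, count = 9
c, x, count = (x, count, c)  # -> c = 15, x = 9, count = 11
c, x = (c + count, x - c)  # -> c = 26, x = -6

Answer: 26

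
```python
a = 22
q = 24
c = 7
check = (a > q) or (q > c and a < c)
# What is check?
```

Answer: False

Derivation:
Trace (tracking check):
a = 22  # -> a = 22
q = 24  # -> q = 24
c = 7  # -> c = 7
check = a > q or (q > c and a < c)  # -> check = False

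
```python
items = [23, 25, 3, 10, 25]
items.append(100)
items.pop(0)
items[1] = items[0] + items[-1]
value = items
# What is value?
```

Trace (tracking value):
items = [23, 25, 3, 10, 25]  # -> items = [23, 25, 3, 10, 25]
items.append(100)  # -> items = [23, 25, 3, 10, 25, 100]
items.pop(0)  # -> items = [25, 3, 10, 25, 100]
items[1] = items[0] + items[-1]  # -> items = [25, 125, 10, 25, 100]
value = items  # -> value = [25, 125, 10, 25, 100]

Answer: [25, 125, 10, 25, 100]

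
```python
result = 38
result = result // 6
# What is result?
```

Answer: 6

Derivation:
Trace (tracking result):
result = 38  # -> result = 38
result = result // 6  # -> result = 6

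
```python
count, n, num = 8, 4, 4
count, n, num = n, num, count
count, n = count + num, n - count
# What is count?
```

Answer: 12

Derivation:
Trace (tracking count):
count, n, num = (8, 4, 4)  # -> count = 8, n = 4, num = 4
count, n, num = (n, num, count)  # -> count = 4, n = 4, num = 8
count, n = (count + num, n - count)  # -> count = 12, n = 0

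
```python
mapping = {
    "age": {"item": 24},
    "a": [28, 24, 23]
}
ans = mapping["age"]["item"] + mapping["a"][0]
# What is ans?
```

Answer: 52

Derivation:
Trace (tracking ans):
mapping = {'age': {'item': 24}, 'a': [28, 24, 23]}  # -> mapping = {'age': {'item': 24}, 'a': [28, 24, 23]}
ans = mapping['age']['item'] + mapping['a'][0]  # -> ans = 52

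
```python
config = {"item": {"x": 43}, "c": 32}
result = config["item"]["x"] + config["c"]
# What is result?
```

Answer: 75

Derivation:
Trace (tracking result):
config = {'item': {'x': 43}, 'c': 32}  # -> config = {'item': {'x': 43}, 'c': 32}
result = config['item']['x'] + config['c']  # -> result = 75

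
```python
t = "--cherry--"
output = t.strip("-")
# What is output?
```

Answer: 'cherry'

Derivation:
Trace (tracking output):
t = '--cherry--'  # -> t = '--cherry--'
output = t.strip('-')  # -> output = 'cherry'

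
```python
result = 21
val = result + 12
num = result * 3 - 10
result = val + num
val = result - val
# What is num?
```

Answer: 53

Derivation:
Trace (tracking num):
result = 21  # -> result = 21
val = result + 12  # -> val = 33
num = result * 3 - 10  # -> num = 53
result = val + num  # -> result = 86
val = result - val  # -> val = 53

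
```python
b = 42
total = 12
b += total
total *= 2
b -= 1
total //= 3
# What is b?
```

Answer: 53

Derivation:
Trace (tracking b):
b = 42  # -> b = 42
total = 12  # -> total = 12
b += total  # -> b = 54
total *= 2  # -> total = 24
b -= 1  # -> b = 53
total //= 3  # -> total = 8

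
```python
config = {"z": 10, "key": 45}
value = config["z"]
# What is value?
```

Trace (tracking value):
config = {'z': 10, 'key': 45}  # -> config = {'z': 10, 'key': 45}
value = config['z']  # -> value = 10

Answer: 10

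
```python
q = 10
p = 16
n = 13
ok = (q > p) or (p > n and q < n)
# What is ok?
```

Trace (tracking ok):
q = 10  # -> q = 10
p = 16  # -> p = 16
n = 13  # -> n = 13
ok = q > p or (p > n and q < n)  # -> ok = True

Answer: True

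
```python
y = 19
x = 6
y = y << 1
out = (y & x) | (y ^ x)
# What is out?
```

Trace (tracking out):
y = 19  # -> y = 19
x = 6  # -> x = 6
y = y << 1  # -> y = 38
out = y & x | y ^ x  # -> out = 38

Answer: 38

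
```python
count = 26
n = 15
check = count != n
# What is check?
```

Trace (tracking check):
count = 26  # -> count = 26
n = 15  # -> n = 15
check = count != n  # -> check = True

Answer: True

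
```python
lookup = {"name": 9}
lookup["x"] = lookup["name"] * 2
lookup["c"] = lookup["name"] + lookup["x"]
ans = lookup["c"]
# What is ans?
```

Trace (tracking ans):
lookup = {'name': 9}  # -> lookup = {'name': 9}
lookup['x'] = lookup['name'] * 2  # -> lookup = {'name': 9, 'x': 18}
lookup['c'] = lookup['name'] + lookup['x']  # -> lookup = {'name': 9, 'x': 18, 'c': 27}
ans = lookup['c']  # -> ans = 27

Answer: 27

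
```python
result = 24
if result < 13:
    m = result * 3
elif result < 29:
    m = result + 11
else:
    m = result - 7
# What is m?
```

Answer: 35

Derivation:
Trace (tracking m):
result = 24  # -> result = 24
if result < 13:  # condition is False
elif result < 29:  # condition is True
    m = result + 11  # -> m = 35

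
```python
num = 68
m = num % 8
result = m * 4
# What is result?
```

Trace (tracking result):
num = 68  # -> num = 68
m = num % 8  # -> m = 4
result = m * 4  # -> result = 16

Answer: 16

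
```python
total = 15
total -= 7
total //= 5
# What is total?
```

Trace (tracking total):
total = 15  # -> total = 15
total -= 7  # -> total = 8
total //= 5  # -> total = 1

Answer: 1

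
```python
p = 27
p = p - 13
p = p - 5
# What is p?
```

Trace (tracking p):
p = 27  # -> p = 27
p = p - 13  # -> p = 14
p = p - 5  # -> p = 9

Answer: 9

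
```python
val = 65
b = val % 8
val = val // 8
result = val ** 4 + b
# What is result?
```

Answer: 4097

Derivation:
Trace (tracking result):
val = 65  # -> val = 65
b = val % 8  # -> b = 1
val = val // 8  # -> val = 8
result = val ** 4 + b  # -> result = 4097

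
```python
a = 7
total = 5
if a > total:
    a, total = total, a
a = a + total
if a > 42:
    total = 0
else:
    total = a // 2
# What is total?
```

Answer: 6

Derivation:
Trace (tracking total):
a = 7  # -> a = 7
total = 5  # -> total = 5
if a > total:  # condition is True
    a, total = (total, a)  # -> a = 5, total = 7
a = a + total  # -> a = 12
if a > 42:  # condition is False
else:
    total = a // 2  # -> total = 6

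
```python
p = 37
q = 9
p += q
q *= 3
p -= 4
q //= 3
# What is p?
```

Answer: 42

Derivation:
Trace (tracking p):
p = 37  # -> p = 37
q = 9  # -> q = 9
p += q  # -> p = 46
q *= 3  # -> q = 27
p -= 4  # -> p = 42
q //= 3  # -> q = 9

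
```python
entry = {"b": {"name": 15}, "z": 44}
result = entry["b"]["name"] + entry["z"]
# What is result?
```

Trace (tracking result):
entry = {'b': {'name': 15}, 'z': 44}  # -> entry = {'b': {'name': 15}, 'z': 44}
result = entry['b']['name'] + entry['z']  # -> result = 59

Answer: 59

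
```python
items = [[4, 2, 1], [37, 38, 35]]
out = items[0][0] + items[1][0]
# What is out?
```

Answer: 41

Derivation:
Trace (tracking out):
items = [[4, 2, 1], [37, 38, 35]]  # -> items = [[4, 2, 1], [37, 38, 35]]
out = items[0][0] + items[1][0]  # -> out = 41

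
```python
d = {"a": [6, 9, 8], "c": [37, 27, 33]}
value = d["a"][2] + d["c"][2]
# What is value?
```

Trace (tracking value):
d = {'a': [6, 9, 8], 'c': [37, 27, 33]}  # -> d = {'a': [6, 9, 8], 'c': [37, 27, 33]}
value = d['a'][2] + d['c'][2]  # -> value = 41

Answer: 41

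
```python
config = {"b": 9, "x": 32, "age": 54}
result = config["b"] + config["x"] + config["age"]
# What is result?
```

Trace (tracking result):
config = {'b': 9, 'x': 32, 'age': 54}  # -> config = {'b': 9, 'x': 32, 'age': 54}
result = config['b'] + config['x'] + config['age']  # -> result = 95

Answer: 95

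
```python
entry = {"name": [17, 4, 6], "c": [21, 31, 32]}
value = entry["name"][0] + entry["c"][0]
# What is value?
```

Answer: 38

Derivation:
Trace (tracking value):
entry = {'name': [17, 4, 6], 'c': [21, 31, 32]}  # -> entry = {'name': [17, 4, 6], 'c': [21, 31, 32]}
value = entry['name'][0] + entry['c'][0]  # -> value = 38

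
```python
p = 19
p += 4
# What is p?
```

Trace (tracking p):
p = 19  # -> p = 19
p += 4  # -> p = 23

Answer: 23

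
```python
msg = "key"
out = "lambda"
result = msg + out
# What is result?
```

Trace (tracking result):
msg = 'key'  # -> msg = 'key'
out = 'lambda'  # -> out = 'lambda'
result = msg + out  # -> result = 'keylambda'

Answer: 'keylambda'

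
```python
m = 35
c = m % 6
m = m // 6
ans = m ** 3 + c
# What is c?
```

Answer: 5

Derivation:
Trace (tracking c):
m = 35  # -> m = 35
c = m % 6  # -> c = 5
m = m // 6  # -> m = 5
ans = m ** 3 + c  # -> ans = 130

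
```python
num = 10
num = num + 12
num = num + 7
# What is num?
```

Trace (tracking num):
num = 10  # -> num = 10
num = num + 12  # -> num = 22
num = num + 7  # -> num = 29

Answer: 29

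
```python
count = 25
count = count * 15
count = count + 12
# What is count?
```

Answer: 387

Derivation:
Trace (tracking count):
count = 25  # -> count = 25
count = count * 15  # -> count = 375
count = count + 12  # -> count = 387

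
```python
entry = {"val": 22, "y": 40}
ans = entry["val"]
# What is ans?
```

Trace (tracking ans):
entry = {'val': 22, 'y': 40}  # -> entry = {'val': 22, 'y': 40}
ans = entry['val']  # -> ans = 22

Answer: 22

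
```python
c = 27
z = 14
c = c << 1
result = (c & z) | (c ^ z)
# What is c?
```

Trace (tracking c):
c = 27  # -> c = 27
z = 14  # -> z = 14
c = c << 1  # -> c = 54
result = c & z | c ^ z  # -> result = 62

Answer: 54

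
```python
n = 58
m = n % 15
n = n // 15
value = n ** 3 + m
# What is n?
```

Trace (tracking n):
n = 58  # -> n = 58
m = n % 15  # -> m = 13
n = n // 15  # -> n = 3
value = n ** 3 + m  # -> value = 40

Answer: 3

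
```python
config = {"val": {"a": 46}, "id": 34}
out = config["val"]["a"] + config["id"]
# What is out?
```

Answer: 80

Derivation:
Trace (tracking out):
config = {'val': {'a': 46}, 'id': 34}  # -> config = {'val': {'a': 46}, 'id': 34}
out = config['val']['a'] + config['id']  # -> out = 80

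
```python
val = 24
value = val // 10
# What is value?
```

Answer: 2

Derivation:
Trace (tracking value):
val = 24  # -> val = 24
value = val // 10  # -> value = 2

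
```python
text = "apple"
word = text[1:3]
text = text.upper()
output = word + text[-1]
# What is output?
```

Answer: 'ppE'

Derivation:
Trace (tracking output):
text = 'apple'  # -> text = 'apple'
word = text[1:3]  # -> word = 'pp'
text = text.upper()  # -> text = 'APPLE'
output = word + text[-1]  # -> output = 'ppE'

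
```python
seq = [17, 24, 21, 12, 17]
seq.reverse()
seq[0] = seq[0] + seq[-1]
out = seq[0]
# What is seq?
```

Answer: [34, 12, 21, 24, 17]

Derivation:
Trace (tracking seq):
seq = [17, 24, 21, 12, 17]  # -> seq = [17, 24, 21, 12, 17]
seq.reverse()  # -> seq = [17, 12, 21, 24, 17]
seq[0] = seq[0] + seq[-1]  # -> seq = [34, 12, 21, 24, 17]
out = seq[0]  # -> out = 34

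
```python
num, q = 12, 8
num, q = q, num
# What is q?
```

Trace (tracking q):
num, q = (12, 8)  # -> num = 12, q = 8
num, q = (q, num)  # -> num = 8, q = 12

Answer: 12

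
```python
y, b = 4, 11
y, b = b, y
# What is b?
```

Trace (tracking b):
y, b = (4, 11)  # -> y = 4, b = 11
y, b = (b, y)  # -> y = 11, b = 4

Answer: 4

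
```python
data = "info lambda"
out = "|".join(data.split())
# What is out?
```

Answer: 'info|lambda'

Derivation:
Trace (tracking out):
data = 'info lambda'  # -> data = 'info lambda'
out = '|'.join(data.split())  # -> out = 'info|lambda'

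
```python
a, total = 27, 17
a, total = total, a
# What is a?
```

Trace (tracking a):
a, total = (27, 17)  # -> a = 27, total = 17
a, total = (total, a)  # -> a = 17, total = 27

Answer: 17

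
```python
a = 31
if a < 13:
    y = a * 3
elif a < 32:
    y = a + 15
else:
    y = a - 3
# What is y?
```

Trace (tracking y):
a = 31  # -> a = 31
if a < 13:  # condition is False
elif a < 32:  # condition is True
    y = a + 15  # -> y = 46

Answer: 46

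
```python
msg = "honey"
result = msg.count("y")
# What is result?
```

Answer: 1

Derivation:
Trace (tracking result):
msg = 'honey'  # -> msg = 'honey'
result = msg.count('y')  # -> result = 1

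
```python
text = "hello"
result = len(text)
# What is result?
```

Answer: 5

Derivation:
Trace (tracking result):
text = 'hello'  # -> text = 'hello'
result = len(text)  # -> result = 5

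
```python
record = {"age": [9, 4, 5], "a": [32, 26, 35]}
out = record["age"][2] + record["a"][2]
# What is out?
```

Answer: 40

Derivation:
Trace (tracking out):
record = {'age': [9, 4, 5], 'a': [32, 26, 35]}  # -> record = {'age': [9, 4, 5], 'a': [32, 26, 35]}
out = record['age'][2] + record['a'][2]  # -> out = 40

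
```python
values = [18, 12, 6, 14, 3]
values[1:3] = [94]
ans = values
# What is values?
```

Answer: [18, 94, 14, 3]

Derivation:
Trace (tracking values):
values = [18, 12, 6, 14, 3]  # -> values = [18, 12, 6, 14, 3]
values[1:3] = [94]  # -> values = [18, 94, 14, 3]
ans = values  # -> ans = [18, 94, 14, 3]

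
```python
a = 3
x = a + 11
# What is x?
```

Trace (tracking x):
a = 3  # -> a = 3
x = a + 11  # -> x = 14

Answer: 14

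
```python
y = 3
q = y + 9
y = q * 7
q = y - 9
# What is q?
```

Trace (tracking q):
y = 3  # -> y = 3
q = y + 9  # -> q = 12
y = q * 7  # -> y = 84
q = y - 9  # -> q = 75

Answer: 75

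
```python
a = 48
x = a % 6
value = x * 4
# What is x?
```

Trace (tracking x):
a = 48  # -> a = 48
x = a % 6  # -> x = 0
value = x * 4  # -> value = 0

Answer: 0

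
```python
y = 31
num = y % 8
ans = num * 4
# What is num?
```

Trace (tracking num):
y = 31  # -> y = 31
num = y % 8  # -> num = 7
ans = num * 4  # -> ans = 28

Answer: 7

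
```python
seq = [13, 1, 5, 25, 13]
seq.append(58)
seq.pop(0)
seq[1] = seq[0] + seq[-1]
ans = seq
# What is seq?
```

Trace (tracking seq):
seq = [13, 1, 5, 25, 13]  # -> seq = [13, 1, 5, 25, 13]
seq.append(58)  # -> seq = [13, 1, 5, 25, 13, 58]
seq.pop(0)  # -> seq = [1, 5, 25, 13, 58]
seq[1] = seq[0] + seq[-1]  # -> seq = [1, 59, 25, 13, 58]
ans = seq  # -> ans = [1, 59, 25, 13, 58]

Answer: [1, 59, 25, 13, 58]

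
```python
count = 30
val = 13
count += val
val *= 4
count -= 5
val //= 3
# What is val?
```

Answer: 17

Derivation:
Trace (tracking val):
count = 30  # -> count = 30
val = 13  # -> val = 13
count += val  # -> count = 43
val *= 4  # -> val = 52
count -= 5  # -> count = 38
val //= 3  # -> val = 17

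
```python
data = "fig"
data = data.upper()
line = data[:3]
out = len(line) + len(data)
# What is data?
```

Trace (tracking data):
data = 'fig'  # -> data = 'fig'
data = data.upper()  # -> data = 'FIG'
line = data[:3]  # -> line = 'FIG'
out = len(line) + len(data)  # -> out = 6

Answer: 'FIG'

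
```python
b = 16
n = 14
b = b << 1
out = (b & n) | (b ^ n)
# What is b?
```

Trace (tracking b):
b = 16  # -> b = 16
n = 14  # -> n = 14
b = b << 1  # -> b = 32
out = b & n | b ^ n  # -> out = 46

Answer: 32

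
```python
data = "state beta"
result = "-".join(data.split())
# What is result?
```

Trace (tracking result):
data = 'state beta'  # -> data = 'state beta'
result = '-'.join(data.split())  # -> result = 'state-beta'

Answer: 'state-beta'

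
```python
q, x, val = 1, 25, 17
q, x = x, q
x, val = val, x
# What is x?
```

Answer: 17

Derivation:
Trace (tracking x):
q, x, val = (1, 25, 17)  # -> q = 1, x = 25, val = 17
q, x = (x, q)  # -> q = 25, x = 1
x, val = (val, x)  # -> x = 17, val = 1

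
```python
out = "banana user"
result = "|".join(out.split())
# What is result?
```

Trace (tracking result):
out = 'banana user'  # -> out = 'banana user'
result = '|'.join(out.split())  # -> result = 'banana|user'

Answer: 'banana|user'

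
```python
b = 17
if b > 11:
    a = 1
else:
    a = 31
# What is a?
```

Trace (tracking a):
b = 17  # -> b = 17
if b > 11:  # condition is True
    a = 1  # -> a = 1

Answer: 1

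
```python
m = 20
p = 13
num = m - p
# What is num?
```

Answer: 7

Derivation:
Trace (tracking num):
m = 20  # -> m = 20
p = 13  # -> p = 13
num = m - p  # -> num = 7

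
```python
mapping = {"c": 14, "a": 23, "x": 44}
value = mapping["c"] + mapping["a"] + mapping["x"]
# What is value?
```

Answer: 81

Derivation:
Trace (tracking value):
mapping = {'c': 14, 'a': 23, 'x': 44}  # -> mapping = {'c': 14, 'a': 23, 'x': 44}
value = mapping['c'] + mapping['a'] + mapping['x']  # -> value = 81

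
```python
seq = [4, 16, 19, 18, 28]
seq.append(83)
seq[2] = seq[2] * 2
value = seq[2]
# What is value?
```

Answer: 38

Derivation:
Trace (tracking value):
seq = [4, 16, 19, 18, 28]  # -> seq = [4, 16, 19, 18, 28]
seq.append(83)  # -> seq = [4, 16, 19, 18, 28, 83]
seq[2] = seq[2] * 2  # -> seq = [4, 16, 38, 18, 28, 83]
value = seq[2]  # -> value = 38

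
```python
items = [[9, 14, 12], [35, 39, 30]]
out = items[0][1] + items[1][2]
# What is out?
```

Answer: 44

Derivation:
Trace (tracking out):
items = [[9, 14, 12], [35, 39, 30]]  # -> items = [[9, 14, 12], [35, 39, 30]]
out = items[0][1] + items[1][2]  # -> out = 44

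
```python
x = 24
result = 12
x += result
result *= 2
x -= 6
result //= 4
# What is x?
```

Trace (tracking x):
x = 24  # -> x = 24
result = 12  # -> result = 12
x += result  # -> x = 36
result *= 2  # -> result = 24
x -= 6  # -> x = 30
result //= 4  # -> result = 6

Answer: 30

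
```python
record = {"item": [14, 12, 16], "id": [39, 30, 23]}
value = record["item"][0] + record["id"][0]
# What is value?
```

Trace (tracking value):
record = {'item': [14, 12, 16], 'id': [39, 30, 23]}  # -> record = {'item': [14, 12, 16], 'id': [39, 30, 23]}
value = record['item'][0] + record['id'][0]  # -> value = 53

Answer: 53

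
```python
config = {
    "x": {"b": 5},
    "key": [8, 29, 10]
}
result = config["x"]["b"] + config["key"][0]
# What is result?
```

Answer: 13

Derivation:
Trace (tracking result):
config = {'x': {'b': 5}, 'key': [8, 29, 10]}  # -> config = {'x': {'b': 5}, 'key': [8, 29, 10]}
result = config['x']['b'] + config['key'][0]  # -> result = 13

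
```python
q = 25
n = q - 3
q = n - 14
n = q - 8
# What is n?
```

Answer: 0

Derivation:
Trace (tracking n):
q = 25  # -> q = 25
n = q - 3  # -> n = 22
q = n - 14  # -> q = 8
n = q - 8  # -> n = 0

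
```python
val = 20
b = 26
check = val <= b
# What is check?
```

Answer: True

Derivation:
Trace (tracking check):
val = 20  # -> val = 20
b = 26  # -> b = 26
check = val <= b  # -> check = True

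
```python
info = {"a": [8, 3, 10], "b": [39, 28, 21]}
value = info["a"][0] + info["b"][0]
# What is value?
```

Answer: 47

Derivation:
Trace (tracking value):
info = {'a': [8, 3, 10], 'b': [39, 28, 21]}  # -> info = {'a': [8, 3, 10], 'b': [39, 28, 21]}
value = info['a'][0] + info['b'][0]  # -> value = 47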